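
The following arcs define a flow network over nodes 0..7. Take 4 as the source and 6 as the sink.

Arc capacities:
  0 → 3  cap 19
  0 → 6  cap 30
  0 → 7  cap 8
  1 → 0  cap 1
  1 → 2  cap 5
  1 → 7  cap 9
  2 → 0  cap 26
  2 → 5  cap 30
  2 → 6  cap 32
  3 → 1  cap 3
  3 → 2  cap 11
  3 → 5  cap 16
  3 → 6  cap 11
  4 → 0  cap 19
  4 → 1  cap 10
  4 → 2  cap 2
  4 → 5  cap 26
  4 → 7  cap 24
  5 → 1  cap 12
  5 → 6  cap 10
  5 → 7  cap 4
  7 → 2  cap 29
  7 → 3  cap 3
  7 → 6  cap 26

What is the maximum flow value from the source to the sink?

augment #1: 4→0→6 bottleneck 19, total now 19
augment #2: 4→2→6 bottleneck 2, total now 21
augment #3: 4→5→6 bottleneck 10, total now 31
augment #4: 4→7→6 bottleneck 24, total now 55
augment #5: 4→1→0→6 bottleneck 1, total now 56
augment #6: 4→1→2→6 bottleneck 5, total now 61
augment #7: 4→1→7→6 bottleneck 2, total now 63
augment #8: 4→1→7→2→6 bottleneck 2, total now 65
augment #9: 4→5→7→2→6 bottleneck 4, total now 69
augment #10: 4→5→1→7→2→6 bottleneck 5, total now 74

Maximum flow value: 74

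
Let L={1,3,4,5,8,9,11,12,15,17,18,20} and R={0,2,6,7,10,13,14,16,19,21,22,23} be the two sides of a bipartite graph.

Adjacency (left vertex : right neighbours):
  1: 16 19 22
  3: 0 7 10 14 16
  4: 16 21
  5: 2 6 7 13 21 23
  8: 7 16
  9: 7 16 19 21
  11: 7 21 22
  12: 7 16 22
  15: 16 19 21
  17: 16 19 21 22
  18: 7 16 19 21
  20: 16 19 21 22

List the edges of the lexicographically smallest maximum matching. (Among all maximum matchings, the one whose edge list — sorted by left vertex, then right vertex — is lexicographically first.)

|M| = 7 (so the lex-smallest maximum matching has 7 edges)
process left vertices in ascending order; for each, take the smallest-labelled available neighbour that still permits 7 edges overall, or leave it unmatched if none does
lex-smallest matching: {1-16, 3-0, 4-21, 5-2, 8-7, 9-19, 11-22}

Lex-smallest maximum matching: {(1,16), (3,0), (4,21), (5,2), (8,7), (9,19), (11,22)}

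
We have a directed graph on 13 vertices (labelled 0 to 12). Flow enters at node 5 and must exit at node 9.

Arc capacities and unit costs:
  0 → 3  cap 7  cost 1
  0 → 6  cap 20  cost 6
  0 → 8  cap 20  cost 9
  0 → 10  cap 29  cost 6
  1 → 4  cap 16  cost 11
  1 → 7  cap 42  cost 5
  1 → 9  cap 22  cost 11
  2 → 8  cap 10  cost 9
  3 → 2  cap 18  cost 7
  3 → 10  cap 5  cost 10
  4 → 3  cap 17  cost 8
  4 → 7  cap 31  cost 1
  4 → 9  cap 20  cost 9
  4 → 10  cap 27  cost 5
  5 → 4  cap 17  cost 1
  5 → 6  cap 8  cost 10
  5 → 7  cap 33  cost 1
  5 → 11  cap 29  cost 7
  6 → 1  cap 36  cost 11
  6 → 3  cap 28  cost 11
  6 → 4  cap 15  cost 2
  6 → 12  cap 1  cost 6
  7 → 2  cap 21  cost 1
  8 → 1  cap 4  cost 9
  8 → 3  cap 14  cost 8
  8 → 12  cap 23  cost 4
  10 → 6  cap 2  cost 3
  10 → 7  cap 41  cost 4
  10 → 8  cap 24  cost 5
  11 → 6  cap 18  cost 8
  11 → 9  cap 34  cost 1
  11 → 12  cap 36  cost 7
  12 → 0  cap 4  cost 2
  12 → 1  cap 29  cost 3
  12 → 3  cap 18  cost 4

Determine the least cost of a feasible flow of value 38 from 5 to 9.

shortest-cost path #1: 5→11→9 push 29 @ unit cost 8 (adds 232)
shortest-cost path #2: 5→4→9 push 9 @ unit cost 10 (adds 90)
total cost = 322

Minimum cost for 38 units: 322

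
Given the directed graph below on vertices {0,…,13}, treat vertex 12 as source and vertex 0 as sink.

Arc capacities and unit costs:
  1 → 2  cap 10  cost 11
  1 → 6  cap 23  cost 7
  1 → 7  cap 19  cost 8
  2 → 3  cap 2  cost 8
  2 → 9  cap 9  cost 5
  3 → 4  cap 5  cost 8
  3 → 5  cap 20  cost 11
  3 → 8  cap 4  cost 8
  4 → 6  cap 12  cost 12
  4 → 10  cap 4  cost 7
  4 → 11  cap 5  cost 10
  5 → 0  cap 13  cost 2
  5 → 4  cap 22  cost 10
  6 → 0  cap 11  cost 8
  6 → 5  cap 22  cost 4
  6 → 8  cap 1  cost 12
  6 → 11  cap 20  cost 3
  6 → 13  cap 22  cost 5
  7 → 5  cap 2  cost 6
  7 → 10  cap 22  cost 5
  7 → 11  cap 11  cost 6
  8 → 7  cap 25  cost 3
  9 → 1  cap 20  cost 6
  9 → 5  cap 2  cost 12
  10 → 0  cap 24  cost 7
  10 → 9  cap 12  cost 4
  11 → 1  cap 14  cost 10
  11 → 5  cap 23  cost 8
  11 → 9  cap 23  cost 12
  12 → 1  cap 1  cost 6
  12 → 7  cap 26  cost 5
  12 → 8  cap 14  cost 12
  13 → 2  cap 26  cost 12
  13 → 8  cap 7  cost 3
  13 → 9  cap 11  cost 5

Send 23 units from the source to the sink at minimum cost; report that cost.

shortest-cost path #1: 12→7→5→0 push 2 @ unit cost 13 (adds 26)
shortest-cost path #2: 12→7→10→0 push 21 @ unit cost 17 (adds 357)
total cost = 383

Minimum cost for 23 units: 383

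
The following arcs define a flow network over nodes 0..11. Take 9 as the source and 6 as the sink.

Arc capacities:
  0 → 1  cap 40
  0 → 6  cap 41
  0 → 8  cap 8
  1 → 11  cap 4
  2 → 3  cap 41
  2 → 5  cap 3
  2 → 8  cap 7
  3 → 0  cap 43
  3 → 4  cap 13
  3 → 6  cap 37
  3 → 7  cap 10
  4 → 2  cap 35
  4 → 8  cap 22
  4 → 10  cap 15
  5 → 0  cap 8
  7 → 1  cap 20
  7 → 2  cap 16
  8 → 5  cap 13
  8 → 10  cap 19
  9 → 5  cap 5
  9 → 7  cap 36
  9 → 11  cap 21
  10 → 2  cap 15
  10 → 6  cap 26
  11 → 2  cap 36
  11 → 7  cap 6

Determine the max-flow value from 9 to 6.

Maximum flow value: 46

augment #1: 9→5→0→6 bottleneck 5, total now 5
augment #2: 9→7→2→3→6 bottleneck 16, total now 21
augment #3: 9→11→2→3→6 bottleneck 21, total now 42
augment #4: 9→7→1→11→2→3→0→6 bottleneck 4, total now 46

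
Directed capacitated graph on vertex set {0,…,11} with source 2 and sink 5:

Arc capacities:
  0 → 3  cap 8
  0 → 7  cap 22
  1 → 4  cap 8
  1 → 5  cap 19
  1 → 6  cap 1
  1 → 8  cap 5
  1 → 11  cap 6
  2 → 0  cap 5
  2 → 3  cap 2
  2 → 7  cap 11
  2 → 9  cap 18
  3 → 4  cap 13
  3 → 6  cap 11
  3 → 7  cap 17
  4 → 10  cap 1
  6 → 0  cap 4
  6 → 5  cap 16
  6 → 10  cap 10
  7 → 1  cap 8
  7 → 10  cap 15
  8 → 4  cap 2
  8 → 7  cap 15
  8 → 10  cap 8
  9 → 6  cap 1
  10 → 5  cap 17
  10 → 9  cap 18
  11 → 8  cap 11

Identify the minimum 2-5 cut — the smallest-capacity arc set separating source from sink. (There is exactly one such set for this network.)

Min-cut arcs: {(2,0), (2,3), (2,7), (9,6)} (total capacity 19)

augment #1: 2→3→6→5 push 2
augment #2: 2→7→1→5 push 8
augment #3: 2→7→10→5 push 3
augment #4: 2→9→6→5 push 1
augment #5: 2→0→3→6→5 push 5
max flow = 19; residual-reachable set from 2 gives S-side
cut edges (S→T): {(2,0), (2,3), (2,7), (9,6)} total cap 19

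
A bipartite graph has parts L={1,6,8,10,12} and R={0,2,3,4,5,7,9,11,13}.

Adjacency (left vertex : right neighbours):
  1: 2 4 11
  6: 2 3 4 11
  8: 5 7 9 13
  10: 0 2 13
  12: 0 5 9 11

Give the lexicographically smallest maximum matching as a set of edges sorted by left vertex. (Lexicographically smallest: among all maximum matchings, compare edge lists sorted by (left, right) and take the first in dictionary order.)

|M| = 5 (so the lex-smallest maximum matching has 5 edges)
process left vertices in ascending order; for each, take the smallest-labelled available neighbour that still permits 5 edges overall, or leave it unmatched if none does
lex-smallest matching: {1-2, 6-3, 8-5, 10-0, 12-9}

Lex-smallest maximum matching: {(1,2), (6,3), (8,5), (10,0), (12,9)}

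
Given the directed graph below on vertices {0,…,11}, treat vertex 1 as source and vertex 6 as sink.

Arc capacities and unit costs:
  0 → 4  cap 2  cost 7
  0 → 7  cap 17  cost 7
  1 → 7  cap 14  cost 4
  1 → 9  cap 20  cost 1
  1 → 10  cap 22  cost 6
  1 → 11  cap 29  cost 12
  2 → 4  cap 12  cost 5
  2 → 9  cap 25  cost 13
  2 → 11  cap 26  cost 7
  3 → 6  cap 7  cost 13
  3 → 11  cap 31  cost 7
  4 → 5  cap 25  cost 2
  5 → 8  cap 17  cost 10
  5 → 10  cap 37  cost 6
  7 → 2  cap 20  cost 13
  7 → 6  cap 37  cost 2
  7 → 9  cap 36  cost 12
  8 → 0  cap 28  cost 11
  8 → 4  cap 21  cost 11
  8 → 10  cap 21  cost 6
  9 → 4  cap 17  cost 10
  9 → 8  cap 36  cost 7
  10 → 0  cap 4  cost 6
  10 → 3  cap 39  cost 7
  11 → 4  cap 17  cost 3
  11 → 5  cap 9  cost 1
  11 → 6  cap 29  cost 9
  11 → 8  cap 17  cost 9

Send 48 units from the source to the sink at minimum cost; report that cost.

shortest-cost path #1: 1→7→6 push 14 @ unit cost 6 (adds 84)
shortest-cost path #2: 1→11→6 push 29 @ unit cost 21 (adds 609)
shortest-cost path #3: 1→10→0→7→6 push 4 @ unit cost 21 (adds 84)
shortest-cost path #4: 1→10→3→6 push 1 @ unit cost 26 (adds 26)
total cost = 803

Minimum cost for 48 units: 803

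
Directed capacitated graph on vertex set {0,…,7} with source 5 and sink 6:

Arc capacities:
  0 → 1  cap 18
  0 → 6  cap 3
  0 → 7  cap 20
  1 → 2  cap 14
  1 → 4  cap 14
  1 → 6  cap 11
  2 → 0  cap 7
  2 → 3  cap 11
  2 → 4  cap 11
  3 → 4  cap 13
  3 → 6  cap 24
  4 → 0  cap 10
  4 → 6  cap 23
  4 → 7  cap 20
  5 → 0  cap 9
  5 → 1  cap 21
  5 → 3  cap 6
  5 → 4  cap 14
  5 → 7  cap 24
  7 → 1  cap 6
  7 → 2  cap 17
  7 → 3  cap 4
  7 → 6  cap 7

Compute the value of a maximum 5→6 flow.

augment #1: 5→0→6 bottleneck 3, total now 3
augment #2: 5→1→6 bottleneck 11, total now 14
augment #3: 5→3→6 bottleneck 6, total now 20
augment #4: 5→4→6 bottleneck 14, total now 34
augment #5: 5→7→6 bottleneck 7, total now 41
augment #6: 5→1→4→6 bottleneck 9, total now 50
augment #7: 5→7→3→6 bottleneck 4, total now 54
augment #8: 5→1→2→3→6 bottleneck 1, total now 55
augment #9: 5→7→2→3→6 bottleneck 10, total now 65

Maximum flow value: 65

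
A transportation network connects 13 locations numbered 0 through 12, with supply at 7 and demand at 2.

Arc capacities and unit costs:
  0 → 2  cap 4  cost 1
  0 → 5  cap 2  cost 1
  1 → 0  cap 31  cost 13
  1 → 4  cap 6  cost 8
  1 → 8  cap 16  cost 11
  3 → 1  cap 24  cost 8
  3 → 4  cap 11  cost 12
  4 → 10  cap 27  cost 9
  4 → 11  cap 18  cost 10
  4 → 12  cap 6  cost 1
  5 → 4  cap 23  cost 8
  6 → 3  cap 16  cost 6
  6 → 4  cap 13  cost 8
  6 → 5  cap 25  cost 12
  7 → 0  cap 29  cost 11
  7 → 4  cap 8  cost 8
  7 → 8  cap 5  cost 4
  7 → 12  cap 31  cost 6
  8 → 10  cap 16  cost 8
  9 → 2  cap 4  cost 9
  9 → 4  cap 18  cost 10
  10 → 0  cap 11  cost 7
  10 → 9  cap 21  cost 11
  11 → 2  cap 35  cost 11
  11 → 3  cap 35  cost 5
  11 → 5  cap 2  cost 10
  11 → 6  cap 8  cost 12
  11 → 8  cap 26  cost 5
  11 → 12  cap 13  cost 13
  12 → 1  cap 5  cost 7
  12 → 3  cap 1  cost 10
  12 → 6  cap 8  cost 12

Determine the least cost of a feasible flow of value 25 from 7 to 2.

shortest-cost path #1: 7→0→2 push 4 @ unit cost 12 (adds 48)
shortest-cost path #2: 7→4→11→2 push 8 @ unit cost 29 (adds 232)
shortest-cost path #3: 7→8→10→9→2 push 4 @ unit cost 32 (adds 128)
shortest-cost path #4: 7→0→5→4→11→2 push 2 @ unit cost 41 (adds 82)
shortest-cost path #5: 7→12→1→4→11→2 push 5 @ unit cost 42 (adds 210)
shortest-cost path #6: 7→12→6→4→11→2 push 2 @ unit cost 47 (adds 94)
total cost = 794

Minimum cost for 25 units: 794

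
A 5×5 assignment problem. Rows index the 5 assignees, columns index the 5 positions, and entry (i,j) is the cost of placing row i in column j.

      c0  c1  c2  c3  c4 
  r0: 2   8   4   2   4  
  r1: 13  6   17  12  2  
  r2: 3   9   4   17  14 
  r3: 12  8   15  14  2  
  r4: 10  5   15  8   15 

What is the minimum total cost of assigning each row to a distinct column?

Minimum assignment cost: 22

optimal assignment: row0→col0 (cost 2), row1→col1 (cost 6), row2→col2 (cost 4), row3→col4 (cost 2), row4→col3 (cost 8)
total = 2 + 6 + 4 + 2 + 8 = 22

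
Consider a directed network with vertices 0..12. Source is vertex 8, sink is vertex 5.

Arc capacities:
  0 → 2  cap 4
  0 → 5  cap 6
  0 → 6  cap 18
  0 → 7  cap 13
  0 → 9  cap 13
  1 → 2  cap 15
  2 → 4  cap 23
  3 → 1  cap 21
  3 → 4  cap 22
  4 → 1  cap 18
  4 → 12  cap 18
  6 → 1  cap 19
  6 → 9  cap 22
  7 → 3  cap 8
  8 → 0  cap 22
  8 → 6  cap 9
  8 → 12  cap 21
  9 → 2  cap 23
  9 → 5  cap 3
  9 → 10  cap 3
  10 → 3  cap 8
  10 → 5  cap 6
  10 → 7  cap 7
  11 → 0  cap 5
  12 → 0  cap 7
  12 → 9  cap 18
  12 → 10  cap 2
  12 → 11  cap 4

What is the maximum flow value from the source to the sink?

Maximum flow value: 14

augment #1: 8→0→5 bottleneck 6, total now 6
augment #2: 8→0→9→5 bottleneck 3, total now 9
augment #3: 8→12→10→5 bottleneck 2, total now 11
augment #4: 8→0→9→10→5 bottleneck 3, total now 14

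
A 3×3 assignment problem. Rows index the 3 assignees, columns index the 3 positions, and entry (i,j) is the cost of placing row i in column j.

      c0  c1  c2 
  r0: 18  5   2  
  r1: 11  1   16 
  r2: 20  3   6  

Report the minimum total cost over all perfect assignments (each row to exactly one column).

Minimum assignment cost: 16

optimal assignment: row0→col2 (cost 2), row1→col0 (cost 11), row2→col1 (cost 3)
total = 2 + 11 + 3 = 16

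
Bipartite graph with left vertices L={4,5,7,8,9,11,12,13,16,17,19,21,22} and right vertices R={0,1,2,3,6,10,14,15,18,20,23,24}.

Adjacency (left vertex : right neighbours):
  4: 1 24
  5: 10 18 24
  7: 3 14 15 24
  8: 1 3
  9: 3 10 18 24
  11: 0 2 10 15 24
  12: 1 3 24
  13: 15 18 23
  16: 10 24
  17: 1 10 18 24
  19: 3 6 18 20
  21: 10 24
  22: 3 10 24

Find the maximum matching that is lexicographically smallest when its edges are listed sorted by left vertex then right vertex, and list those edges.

|M| = 9 (so the lex-smallest maximum matching has 9 edges)
process left vertices in ascending order; for each, take the smallest-labelled available neighbour that still permits 9 edges overall, or leave it unmatched if none does
lex-smallest matching: {4-1, 5-10, 7-14, 8-3, 9-18, 11-0, 12-24, 13-15, 19-6}

Lex-smallest maximum matching: {(4,1), (5,10), (7,14), (8,3), (9,18), (11,0), (12,24), (13,15), (19,6)}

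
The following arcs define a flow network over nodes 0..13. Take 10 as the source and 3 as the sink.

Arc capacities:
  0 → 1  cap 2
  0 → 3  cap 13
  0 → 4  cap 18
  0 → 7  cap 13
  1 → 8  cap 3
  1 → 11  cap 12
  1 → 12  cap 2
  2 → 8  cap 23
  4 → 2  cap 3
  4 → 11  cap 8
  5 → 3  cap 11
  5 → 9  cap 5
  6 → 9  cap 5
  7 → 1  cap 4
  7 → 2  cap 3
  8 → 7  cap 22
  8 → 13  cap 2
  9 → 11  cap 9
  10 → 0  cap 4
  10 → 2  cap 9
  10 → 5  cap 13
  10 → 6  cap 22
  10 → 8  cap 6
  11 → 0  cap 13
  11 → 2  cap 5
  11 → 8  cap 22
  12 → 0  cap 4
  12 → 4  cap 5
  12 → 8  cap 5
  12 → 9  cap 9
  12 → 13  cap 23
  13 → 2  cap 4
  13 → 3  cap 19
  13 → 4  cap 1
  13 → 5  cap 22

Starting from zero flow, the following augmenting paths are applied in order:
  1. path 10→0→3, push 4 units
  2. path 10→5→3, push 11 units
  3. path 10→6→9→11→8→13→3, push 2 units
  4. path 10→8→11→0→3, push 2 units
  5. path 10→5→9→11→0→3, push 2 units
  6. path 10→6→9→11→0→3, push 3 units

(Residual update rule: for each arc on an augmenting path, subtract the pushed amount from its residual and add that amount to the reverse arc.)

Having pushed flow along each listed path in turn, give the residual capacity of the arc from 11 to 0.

Residual capacity of (11,0): 6

after path 1 (10→0→3, push 4): res(11,0)=13
after path 2 (10→5→3, push 11): res(11,0)=13
after path 3 (10→6→9→11→8→13→3, push 2): res(11,0)=13
after path 4 (10→8→11→0→3, push 2): res(11,0)=11
after path 5 (10→5→9→11→0→3, push 2): res(11,0)=9
after path 6 (10→6→9→11→0→3, push 3): res(11,0)=6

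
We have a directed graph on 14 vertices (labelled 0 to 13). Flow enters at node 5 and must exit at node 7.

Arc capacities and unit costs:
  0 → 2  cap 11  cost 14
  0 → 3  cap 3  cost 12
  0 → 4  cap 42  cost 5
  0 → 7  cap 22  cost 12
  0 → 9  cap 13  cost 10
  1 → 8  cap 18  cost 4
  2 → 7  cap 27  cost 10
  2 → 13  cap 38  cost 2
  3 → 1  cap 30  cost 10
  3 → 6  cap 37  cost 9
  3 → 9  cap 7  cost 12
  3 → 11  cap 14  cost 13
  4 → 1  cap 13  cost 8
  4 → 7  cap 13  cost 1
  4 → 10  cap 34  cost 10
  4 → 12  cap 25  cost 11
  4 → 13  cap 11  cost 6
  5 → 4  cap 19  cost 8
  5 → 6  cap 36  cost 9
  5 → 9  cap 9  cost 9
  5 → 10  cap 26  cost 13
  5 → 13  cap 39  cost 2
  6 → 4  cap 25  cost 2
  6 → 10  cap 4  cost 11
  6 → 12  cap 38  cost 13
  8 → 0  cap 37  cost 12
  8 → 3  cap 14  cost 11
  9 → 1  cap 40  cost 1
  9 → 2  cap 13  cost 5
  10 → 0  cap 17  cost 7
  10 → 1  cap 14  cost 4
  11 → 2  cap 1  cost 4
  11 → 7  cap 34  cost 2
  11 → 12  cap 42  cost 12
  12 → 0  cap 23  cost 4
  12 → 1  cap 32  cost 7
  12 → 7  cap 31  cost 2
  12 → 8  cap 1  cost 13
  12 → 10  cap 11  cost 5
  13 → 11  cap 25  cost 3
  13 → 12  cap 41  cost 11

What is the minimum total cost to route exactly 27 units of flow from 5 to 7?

Minimum cost for 27 units: 193

shortest-cost path #1: 5→13→11→7 push 25 @ unit cost 7 (adds 175)
shortest-cost path #2: 5→4→7 push 2 @ unit cost 9 (adds 18)
total cost = 193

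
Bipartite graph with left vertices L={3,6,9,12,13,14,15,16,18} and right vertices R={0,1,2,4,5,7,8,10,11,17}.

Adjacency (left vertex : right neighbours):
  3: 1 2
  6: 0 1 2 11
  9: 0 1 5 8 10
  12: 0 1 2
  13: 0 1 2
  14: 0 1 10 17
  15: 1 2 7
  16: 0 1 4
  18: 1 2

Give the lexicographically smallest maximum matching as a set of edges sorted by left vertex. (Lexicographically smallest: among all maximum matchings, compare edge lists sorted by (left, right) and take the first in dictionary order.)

Lex-smallest maximum matching: {(3,1), (6,11), (9,5), (12,0), (13,2), (14,10), (15,7), (16,4)}

|M| = 8 (so the lex-smallest maximum matching has 8 edges)
process left vertices in ascending order; for each, take the smallest-labelled available neighbour that still permits 8 edges overall, or leave it unmatched if none does
lex-smallest matching: {3-1, 6-11, 9-5, 12-0, 13-2, 14-10, 15-7, 16-4}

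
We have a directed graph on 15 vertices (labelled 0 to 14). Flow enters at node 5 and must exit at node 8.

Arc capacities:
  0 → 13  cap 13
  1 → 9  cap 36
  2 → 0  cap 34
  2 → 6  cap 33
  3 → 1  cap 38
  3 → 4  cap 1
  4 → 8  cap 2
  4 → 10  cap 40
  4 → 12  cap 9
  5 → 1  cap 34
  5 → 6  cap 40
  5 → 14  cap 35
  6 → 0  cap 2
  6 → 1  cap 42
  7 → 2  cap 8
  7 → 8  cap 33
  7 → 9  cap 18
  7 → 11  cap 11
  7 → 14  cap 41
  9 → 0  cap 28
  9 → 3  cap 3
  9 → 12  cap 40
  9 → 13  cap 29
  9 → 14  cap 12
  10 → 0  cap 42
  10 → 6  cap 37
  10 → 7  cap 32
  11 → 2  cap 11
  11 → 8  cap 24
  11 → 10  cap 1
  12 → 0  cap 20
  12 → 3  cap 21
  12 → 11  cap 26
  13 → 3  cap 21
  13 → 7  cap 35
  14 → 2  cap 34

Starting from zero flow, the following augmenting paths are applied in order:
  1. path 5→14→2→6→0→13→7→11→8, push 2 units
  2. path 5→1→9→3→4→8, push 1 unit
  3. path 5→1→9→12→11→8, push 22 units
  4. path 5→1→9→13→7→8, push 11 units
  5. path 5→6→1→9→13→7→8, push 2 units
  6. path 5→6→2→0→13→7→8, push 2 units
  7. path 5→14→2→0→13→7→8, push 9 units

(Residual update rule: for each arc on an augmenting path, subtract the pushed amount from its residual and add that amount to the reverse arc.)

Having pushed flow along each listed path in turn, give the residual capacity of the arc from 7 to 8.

Residual capacity of (7,8): 9

after path 1 (5→14→2→6→0→13→7→11→8, push 2): res(7,8)=33
after path 2 (5→1→9→3→4→8, push 1): res(7,8)=33
after path 3 (5→1→9→12→11→8, push 22): res(7,8)=33
after path 4 (5→1→9→13→7→8, push 11): res(7,8)=22
after path 5 (5→6→1→9→13→7→8, push 2): res(7,8)=20
after path 6 (5→6→2→0→13→7→8, push 2): res(7,8)=18
after path 7 (5→14→2→0→13→7→8, push 9): res(7,8)=9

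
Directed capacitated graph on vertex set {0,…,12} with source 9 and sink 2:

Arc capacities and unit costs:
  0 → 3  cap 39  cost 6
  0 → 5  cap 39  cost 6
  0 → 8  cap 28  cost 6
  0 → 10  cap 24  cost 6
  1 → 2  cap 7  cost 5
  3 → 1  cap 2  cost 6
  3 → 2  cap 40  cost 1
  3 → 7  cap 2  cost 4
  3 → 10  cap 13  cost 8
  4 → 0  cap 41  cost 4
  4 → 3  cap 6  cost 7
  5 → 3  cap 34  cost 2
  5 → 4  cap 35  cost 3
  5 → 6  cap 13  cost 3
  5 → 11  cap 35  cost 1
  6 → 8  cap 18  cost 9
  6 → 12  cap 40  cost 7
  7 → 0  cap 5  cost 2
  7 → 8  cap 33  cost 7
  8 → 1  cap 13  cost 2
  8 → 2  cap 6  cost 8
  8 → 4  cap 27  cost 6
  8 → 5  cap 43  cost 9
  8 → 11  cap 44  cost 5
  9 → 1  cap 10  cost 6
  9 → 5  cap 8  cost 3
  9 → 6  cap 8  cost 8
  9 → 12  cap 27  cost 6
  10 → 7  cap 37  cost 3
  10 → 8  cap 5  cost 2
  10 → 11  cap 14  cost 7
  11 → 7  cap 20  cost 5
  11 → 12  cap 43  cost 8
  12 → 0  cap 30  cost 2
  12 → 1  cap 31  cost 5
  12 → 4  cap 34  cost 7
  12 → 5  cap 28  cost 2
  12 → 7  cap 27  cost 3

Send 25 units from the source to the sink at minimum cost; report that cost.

shortest-cost path #1: 9→5→3→2 push 8 @ unit cost 6 (adds 48)
shortest-cost path #2: 9→1→2 push 7 @ unit cost 11 (adds 77)
shortest-cost path #3: 9→12→5→3→2 push 10 @ unit cost 11 (adds 110)
total cost = 235

Minimum cost for 25 units: 235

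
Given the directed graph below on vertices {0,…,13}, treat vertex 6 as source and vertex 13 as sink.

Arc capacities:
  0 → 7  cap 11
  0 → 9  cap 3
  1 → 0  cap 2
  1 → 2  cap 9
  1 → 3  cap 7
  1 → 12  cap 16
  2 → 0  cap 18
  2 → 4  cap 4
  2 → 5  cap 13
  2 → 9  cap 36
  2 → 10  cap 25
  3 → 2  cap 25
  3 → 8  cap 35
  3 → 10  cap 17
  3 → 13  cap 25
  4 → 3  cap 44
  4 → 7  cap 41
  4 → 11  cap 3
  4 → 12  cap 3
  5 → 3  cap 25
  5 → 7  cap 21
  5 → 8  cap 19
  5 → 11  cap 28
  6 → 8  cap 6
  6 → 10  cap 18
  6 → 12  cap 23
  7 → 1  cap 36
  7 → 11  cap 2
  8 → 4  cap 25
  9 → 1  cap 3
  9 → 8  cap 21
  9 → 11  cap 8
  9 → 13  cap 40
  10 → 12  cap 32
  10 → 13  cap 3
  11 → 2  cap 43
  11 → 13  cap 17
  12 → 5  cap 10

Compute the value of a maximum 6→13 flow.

augment #1: 6→10→13 bottleneck 3, total now 3
augment #2: 6→8→4→3→13 bottleneck 6, total now 9
augment #3: 6→12→5→3→13 bottleneck 10, total now 19

Maximum flow value: 19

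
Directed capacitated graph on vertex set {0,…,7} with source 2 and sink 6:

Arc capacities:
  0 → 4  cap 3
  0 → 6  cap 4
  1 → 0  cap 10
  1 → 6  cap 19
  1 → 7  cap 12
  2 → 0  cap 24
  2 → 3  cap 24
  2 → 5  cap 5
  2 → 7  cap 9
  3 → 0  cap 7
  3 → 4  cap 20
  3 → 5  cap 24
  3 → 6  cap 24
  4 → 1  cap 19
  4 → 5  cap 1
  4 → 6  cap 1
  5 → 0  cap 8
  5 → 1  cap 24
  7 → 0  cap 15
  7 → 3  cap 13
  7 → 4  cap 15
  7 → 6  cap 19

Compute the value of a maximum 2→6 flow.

Maximum flow value: 45

augment #1: 2→0→6 bottleneck 4, total now 4
augment #2: 2→3→6 bottleneck 24, total now 28
augment #3: 2→7→6 bottleneck 9, total now 37
augment #4: 2→0→4→6 bottleneck 1, total now 38
augment #5: 2→5→1→6 bottleneck 5, total now 43
augment #6: 2→0→4→1→6 bottleneck 2, total now 45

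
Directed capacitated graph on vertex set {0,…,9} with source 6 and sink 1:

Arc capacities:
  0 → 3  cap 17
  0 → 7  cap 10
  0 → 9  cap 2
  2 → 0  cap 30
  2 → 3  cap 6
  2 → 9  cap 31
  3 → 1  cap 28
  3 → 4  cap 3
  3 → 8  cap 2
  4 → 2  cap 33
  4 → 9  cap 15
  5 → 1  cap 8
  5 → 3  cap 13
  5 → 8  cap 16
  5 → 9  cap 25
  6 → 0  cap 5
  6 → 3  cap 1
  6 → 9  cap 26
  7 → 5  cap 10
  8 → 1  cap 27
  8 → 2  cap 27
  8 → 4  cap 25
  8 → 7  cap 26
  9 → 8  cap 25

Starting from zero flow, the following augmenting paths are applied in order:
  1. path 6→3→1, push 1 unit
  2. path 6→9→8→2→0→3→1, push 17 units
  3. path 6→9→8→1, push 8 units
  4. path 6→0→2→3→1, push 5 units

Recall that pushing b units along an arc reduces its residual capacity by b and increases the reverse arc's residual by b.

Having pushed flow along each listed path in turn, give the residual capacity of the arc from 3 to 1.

after path 1 (6→3→1, push 1): res(3,1)=27
after path 2 (6→9→8→2→0→3→1, push 17): res(3,1)=10
after path 3 (6→9→8→1, push 8): res(3,1)=10
after path 4 (6→0→2→3→1, push 5): res(3,1)=5

Residual capacity of (3,1): 5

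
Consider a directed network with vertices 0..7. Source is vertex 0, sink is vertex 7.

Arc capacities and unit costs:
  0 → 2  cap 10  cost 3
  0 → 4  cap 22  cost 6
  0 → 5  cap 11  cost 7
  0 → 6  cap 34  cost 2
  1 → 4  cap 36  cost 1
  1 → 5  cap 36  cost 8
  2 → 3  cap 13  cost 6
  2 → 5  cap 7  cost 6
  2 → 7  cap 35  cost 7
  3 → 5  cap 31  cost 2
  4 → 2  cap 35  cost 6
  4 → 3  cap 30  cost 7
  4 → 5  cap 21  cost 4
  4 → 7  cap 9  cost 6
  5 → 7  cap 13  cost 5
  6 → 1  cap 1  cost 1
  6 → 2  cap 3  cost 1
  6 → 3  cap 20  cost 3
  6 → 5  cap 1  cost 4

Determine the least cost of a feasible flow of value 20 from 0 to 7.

Minimum cost for 20 units: 211

shortest-cost path #1: 0→2→7 push 10 @ unit cost 10 (adds 100)
shortest-cost path #2: 0→6→2→7 push 3 @ unit cost 10 (adds 30)
shortest-cost path #3: 0→6→1→4→7 push 1 @ unit cost 10 (adds 10)
shortest-cost path #4: 0→6→5→7 push 1 @ unit cost 11 (adds 11)
shortest-cost path #5: 0→4→7 push 5 @ unit cost 12 (adds 60)
total cost = 211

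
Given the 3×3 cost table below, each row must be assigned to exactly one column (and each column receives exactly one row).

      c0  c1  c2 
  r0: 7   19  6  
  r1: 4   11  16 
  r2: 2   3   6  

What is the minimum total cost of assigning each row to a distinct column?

Minimum assignment cost: 13

optimal assignment: row0→col2 (cost 6), row1→col0 (cost 4), row2→col1 (cost 3)
total = 6 + 4 + 3 = 13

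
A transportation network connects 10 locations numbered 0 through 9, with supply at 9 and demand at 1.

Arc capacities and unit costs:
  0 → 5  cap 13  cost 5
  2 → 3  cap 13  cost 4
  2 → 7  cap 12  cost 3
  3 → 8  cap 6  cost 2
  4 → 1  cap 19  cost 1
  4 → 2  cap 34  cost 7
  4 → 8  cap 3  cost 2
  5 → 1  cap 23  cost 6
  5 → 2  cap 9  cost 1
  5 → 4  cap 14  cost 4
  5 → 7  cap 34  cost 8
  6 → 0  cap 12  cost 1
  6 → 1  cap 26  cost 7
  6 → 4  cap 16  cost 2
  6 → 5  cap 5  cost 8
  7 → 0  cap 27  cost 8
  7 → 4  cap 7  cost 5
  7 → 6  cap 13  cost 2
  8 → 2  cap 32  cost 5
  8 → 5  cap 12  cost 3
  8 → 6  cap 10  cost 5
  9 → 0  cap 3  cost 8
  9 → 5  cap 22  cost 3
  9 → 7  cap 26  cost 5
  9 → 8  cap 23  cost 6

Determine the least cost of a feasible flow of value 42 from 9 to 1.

shortest-cost path #1: 9→5→4→1 push 14 @ unit cost 8 (adds 112)
shortest-cost path #2: 9→5→1 push 8 @ unit cost 9 (adds 72)
shortest-cost path #3: 9→7→6→4→1 push 5 @ unit cost 10 (adds 50)
shortest-cost path #4: 9→7→6→4→5→1 push 8 @ unit cost 11 (adds 88)
shortest-cost path #5: 9→7→4→5→1 push 6 @ unit cost 12 (adds 72)
shortest-cost path #6: 9→8→5→1 push 1 @ unit cost 15 (adds 15)
total cost = 409

Minimum cost for 42 units: 409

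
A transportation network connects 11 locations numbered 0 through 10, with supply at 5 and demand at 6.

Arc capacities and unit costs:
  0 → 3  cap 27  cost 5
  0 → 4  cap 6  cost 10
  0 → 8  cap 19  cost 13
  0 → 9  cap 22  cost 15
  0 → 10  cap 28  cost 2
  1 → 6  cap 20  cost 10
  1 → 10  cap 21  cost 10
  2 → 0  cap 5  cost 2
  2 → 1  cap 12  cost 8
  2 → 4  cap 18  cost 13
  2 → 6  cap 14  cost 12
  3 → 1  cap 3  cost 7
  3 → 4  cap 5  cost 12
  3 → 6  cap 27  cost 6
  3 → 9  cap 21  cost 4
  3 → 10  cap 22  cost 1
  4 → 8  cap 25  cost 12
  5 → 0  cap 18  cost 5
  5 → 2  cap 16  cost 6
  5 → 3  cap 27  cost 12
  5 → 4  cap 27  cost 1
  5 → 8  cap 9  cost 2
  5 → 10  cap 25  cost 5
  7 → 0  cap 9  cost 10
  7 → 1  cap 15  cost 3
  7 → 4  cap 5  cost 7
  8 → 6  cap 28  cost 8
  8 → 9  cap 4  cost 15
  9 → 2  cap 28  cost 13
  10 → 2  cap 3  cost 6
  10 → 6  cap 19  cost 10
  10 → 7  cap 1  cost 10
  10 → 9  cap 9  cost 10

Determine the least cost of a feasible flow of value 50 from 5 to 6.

Minimum cost for 50 units: 735

shortest-cost path #1: 5→8→6 push 9 @ unit cost 10 (adds 90)
shortest-cost path #2: 5→10→6 push 19 @ unit cost 15 (adds 285)
shortest-cost path #3: 5→0→3→6 push 18 @ unit cost 16 (adds 288)
shortest-cost path #4: 5→2→6 push 4 @ unit cost 18 (adds 72)
total cost = 735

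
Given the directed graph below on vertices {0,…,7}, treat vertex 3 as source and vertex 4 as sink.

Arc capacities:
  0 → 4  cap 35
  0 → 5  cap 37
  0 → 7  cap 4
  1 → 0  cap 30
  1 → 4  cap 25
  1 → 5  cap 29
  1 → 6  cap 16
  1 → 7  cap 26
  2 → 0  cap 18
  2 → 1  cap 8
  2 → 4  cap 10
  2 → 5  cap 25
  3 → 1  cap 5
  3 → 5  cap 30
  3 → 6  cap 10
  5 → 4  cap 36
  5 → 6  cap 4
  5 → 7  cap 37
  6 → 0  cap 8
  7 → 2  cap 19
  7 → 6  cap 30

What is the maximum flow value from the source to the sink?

Maximum flow value: 43

augment #1: 3→1→4 bottleneck 5, total now 5
augment #2: 3→5→4 bottleneck 30, total now 35
augment #3: 3→6→0→4 bottleneck 8, total now 43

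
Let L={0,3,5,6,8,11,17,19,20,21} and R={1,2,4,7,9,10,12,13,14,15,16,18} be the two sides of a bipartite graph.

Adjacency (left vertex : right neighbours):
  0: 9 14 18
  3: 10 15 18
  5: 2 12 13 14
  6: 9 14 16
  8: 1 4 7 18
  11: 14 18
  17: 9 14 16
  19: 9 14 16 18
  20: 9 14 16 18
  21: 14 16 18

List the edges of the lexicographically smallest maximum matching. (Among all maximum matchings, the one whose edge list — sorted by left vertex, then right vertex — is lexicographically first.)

Lex-smallest maximum matching: {(0,9), (3,10), (5,2), (6,14), (8,1), (11,18), (17,16)}

|M| = 7 (so the lex-smallest maximum matching has 7 edges)
process left vertices in ascending order; for each, take the smallest-labelled available neighbour that still permits 7 edges overall, or leave it unmatched if none does
lex-smallest matching: {0-9, 3-10, 5-2, 6-14, 8-1, 11-18, 17-16}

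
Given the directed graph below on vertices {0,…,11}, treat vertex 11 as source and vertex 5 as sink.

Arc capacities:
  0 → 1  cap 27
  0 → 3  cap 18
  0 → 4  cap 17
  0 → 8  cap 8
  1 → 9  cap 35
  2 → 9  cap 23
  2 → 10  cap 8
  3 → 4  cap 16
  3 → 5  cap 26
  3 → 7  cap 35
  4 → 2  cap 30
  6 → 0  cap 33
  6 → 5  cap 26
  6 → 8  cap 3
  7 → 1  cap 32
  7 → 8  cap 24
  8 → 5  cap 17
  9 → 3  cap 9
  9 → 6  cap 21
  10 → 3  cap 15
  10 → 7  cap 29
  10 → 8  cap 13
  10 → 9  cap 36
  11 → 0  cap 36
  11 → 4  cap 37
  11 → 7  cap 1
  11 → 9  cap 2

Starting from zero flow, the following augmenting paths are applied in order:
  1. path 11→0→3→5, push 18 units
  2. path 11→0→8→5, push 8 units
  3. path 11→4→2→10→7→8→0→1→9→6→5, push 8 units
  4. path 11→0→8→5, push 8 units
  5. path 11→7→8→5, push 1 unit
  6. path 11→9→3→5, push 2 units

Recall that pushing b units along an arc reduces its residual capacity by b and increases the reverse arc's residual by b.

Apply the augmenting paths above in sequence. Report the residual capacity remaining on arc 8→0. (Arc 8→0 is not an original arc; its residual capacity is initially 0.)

Residual capacity of (8,0): 8

after path 1 (11→0→3→5, push 18): res(8,0)=0
after path 2 (11→0→8→5, push 8): res(8,0)=8
after path 3 (11→4→2→10→7→8→0→1→9→6→5, push 8): res(8,0)=0
after path 4 (11→0→8→5, push 8): res(8,0)=8
after path 5 (11→7→8→5, push 1): res(8,0)=8
after path 6 (11→9→3→5, push 2): res(8,0)=8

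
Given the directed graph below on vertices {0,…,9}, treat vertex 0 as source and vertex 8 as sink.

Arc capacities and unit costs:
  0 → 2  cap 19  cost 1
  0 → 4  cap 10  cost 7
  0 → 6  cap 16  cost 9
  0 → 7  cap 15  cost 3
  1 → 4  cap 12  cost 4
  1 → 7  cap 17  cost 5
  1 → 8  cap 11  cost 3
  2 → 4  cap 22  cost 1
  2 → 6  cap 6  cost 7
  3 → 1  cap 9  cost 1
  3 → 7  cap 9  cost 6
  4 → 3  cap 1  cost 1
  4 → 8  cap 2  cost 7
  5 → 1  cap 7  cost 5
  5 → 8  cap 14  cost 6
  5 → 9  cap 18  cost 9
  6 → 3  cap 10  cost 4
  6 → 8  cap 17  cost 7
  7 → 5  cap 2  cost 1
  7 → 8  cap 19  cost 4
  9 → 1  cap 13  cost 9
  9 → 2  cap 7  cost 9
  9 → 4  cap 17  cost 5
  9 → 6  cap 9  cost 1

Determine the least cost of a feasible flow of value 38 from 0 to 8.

shortest-cost path #1: 0→7→8 push 15 @ unit cost 7 (adds 105)
shortest-cost path #2: 0→2→4→3→1→8 push 1 @ unit cost 7 (adds 7)
shortest-cost path #3: 0→2→4→8 push 2 @ unit cost 9 (adds 18)
shortest-cost path #4: 0→2→6→8 push 6 @ unit cost 15 (adds 90)
shortest-cost path #5: 0→6→8 push 11 @ unit cost 16 (adds 176)
shortest-cost path #6: 0→6→3→1→8 push 3 @ unit cost 17 (adds 51)
total cost = 447

Minimum cost for 38 units: 447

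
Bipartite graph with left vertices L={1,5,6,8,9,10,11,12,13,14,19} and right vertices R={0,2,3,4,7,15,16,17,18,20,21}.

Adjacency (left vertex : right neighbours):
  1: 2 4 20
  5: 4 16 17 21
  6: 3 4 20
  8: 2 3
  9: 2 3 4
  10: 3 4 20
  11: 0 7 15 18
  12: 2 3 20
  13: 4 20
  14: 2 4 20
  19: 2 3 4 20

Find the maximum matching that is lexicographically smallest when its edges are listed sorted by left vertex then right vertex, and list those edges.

|M| = 6 (so the lex-smallest maximum matching has 6 edges)
process left vertices in ascending order; for each, take the smallest-labelled available neighbour that still permits 6 edges overall, or leave it unmatched if none does
lex-smallest matching: {1-2, 5-16, 6-3, 9-4, 10-20, 11-0}

Lex-smallest maximum matching: {(1,2), (5,16), (6,3), (9,4), (10,20), (11,0)}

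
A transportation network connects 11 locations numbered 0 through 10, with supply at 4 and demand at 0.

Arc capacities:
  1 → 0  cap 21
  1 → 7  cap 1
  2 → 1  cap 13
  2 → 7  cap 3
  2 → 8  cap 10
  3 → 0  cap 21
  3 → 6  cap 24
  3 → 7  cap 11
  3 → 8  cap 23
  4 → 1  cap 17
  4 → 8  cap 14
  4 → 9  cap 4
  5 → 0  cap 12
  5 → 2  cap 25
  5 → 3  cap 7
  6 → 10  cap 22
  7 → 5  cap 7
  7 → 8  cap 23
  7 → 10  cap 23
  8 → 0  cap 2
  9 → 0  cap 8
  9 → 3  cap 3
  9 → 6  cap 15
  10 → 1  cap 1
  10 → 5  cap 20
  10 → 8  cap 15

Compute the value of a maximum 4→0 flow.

Maximum flow value: 23

augment #1: 4→1→0 bottleneck 17, total now 17
augment #2: 4→8→0 bottleneck 2, total now 19
augment #3: 4→9→0 bottleneck 4, total now 23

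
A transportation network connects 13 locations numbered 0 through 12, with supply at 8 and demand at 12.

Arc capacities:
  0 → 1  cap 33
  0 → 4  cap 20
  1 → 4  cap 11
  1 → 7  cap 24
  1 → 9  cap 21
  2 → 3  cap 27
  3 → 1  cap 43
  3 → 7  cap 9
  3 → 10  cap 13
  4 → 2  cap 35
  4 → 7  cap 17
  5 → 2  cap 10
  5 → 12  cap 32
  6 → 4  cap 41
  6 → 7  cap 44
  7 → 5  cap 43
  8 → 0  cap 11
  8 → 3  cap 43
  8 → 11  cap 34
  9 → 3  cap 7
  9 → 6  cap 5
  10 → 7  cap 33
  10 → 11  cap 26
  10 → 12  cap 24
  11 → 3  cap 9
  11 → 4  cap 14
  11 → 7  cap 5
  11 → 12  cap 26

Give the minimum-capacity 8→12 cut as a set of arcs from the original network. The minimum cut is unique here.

augment #1: 8→11→12 push 26
augment #2: 8→3→10→12 push 13
augment #3: 8→3→7→5→12 push 9
augment #4: 8→11→7→5→12 push 5
augment #5: 8→0→1→7→5→12 push 11
augment #6: 8→3→1→7→5→12 push 7
max flow = 71; residual-reachable set from 8 gives S-side
cut edges (S→T): {(3,10), (5,12), (11,12)} total cap 71

Min-cut arcs: {(3,10), (5,12), (11,12)} (total capacity 71)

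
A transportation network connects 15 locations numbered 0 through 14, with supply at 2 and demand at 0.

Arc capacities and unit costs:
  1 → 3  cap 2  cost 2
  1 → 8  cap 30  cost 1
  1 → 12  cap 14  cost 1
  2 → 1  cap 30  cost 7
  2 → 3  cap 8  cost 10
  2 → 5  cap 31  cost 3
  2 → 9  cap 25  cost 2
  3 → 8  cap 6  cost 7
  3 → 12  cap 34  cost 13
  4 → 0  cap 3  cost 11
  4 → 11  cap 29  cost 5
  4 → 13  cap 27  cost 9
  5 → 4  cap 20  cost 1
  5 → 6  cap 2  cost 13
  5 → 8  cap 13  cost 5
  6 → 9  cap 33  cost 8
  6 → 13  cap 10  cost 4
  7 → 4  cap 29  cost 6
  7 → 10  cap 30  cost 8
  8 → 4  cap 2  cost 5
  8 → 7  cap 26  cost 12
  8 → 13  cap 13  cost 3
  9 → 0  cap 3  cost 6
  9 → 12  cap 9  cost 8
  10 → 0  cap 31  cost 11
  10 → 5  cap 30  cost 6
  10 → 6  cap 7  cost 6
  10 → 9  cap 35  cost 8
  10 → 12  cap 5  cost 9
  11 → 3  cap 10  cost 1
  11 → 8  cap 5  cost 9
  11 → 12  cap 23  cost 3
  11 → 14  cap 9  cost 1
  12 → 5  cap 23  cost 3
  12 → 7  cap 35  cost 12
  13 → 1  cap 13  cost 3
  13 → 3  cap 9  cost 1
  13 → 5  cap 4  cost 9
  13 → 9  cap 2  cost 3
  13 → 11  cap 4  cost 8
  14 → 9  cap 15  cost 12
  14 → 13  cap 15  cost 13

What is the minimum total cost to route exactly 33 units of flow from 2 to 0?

shortest-cost path #1: 2→9→0 push 3 @ unit cost 8 (adds 24)
shortest-cost path #2: 2→5→4→0 push 3 @ unit cost 15 (adds 45)
shortest-cost path #3: 2→5→8→7→10→0 push 13 @ unit cost 39 (adds 507)
shortest-cost path #4: 2→1→8→7→10→0 push 13 @ unit cost 39 (adds 507)
shortest-cost path #5: 2→1→12→7→10→0 push 1 @ unit cost 39 (adds 39)
total cost = 1122

Minimum cost for 33 units: 1122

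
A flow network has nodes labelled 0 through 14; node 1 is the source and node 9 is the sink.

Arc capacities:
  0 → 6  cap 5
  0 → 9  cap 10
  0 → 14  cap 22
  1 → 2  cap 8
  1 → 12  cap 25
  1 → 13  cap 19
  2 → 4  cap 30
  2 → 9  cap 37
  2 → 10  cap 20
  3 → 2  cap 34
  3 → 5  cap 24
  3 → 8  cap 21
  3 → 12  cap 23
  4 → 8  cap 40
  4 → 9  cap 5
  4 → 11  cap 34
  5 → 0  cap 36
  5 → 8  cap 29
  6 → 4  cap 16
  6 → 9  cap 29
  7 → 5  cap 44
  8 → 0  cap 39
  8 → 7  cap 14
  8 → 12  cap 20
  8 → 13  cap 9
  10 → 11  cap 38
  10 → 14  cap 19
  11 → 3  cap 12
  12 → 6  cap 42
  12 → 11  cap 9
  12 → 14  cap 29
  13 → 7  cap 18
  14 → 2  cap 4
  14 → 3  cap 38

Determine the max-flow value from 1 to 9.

augment #1: 1→2→9 bottleneck 8, total now 8
augment #2: 1→12→6→9 bottleneck 25, total now 33
augment #3: 1→13→7→5→0→9 bottleneck 10, total now 43
augment #4: 1→13→7→5→0→6→9 bottleneck 4, total now 47
augment #5: 1→13→7→5→0→6→4→9 bottleneck 1, total now 48
augment #6: 1→13→7→5→0→14→2→9 bottleneck 3, total now 51

Maximum flow value: 51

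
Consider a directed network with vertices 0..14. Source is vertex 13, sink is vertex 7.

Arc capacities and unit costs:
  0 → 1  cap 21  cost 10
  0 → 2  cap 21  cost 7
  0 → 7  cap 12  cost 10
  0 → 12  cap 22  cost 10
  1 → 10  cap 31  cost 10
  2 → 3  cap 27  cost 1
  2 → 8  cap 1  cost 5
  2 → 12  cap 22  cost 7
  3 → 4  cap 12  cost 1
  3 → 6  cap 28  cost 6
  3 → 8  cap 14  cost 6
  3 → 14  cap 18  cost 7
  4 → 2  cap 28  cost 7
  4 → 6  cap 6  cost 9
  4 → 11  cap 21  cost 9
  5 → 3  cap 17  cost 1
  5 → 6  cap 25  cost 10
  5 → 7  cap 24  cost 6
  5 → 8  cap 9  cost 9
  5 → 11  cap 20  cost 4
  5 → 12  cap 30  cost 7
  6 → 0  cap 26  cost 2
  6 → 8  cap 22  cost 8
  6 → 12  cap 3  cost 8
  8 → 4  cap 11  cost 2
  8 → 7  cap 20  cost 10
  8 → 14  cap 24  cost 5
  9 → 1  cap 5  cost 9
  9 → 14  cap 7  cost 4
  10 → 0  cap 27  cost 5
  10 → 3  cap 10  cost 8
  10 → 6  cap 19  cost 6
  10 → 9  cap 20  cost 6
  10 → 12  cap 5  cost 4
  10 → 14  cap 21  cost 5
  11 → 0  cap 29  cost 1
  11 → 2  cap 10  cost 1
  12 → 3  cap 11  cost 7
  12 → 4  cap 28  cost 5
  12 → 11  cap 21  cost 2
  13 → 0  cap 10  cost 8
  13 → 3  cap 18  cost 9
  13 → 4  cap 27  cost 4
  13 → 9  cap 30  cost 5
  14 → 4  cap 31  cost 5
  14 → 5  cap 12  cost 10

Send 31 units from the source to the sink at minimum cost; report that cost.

Minimum cost for 31 units: 703

shortest-cost path #1: 13→0→7 push 10 @ unit cost 18 (adds 180)
shortest-cost path #2: 13→4→11→0→7 push 2 @ unit cost 24 (adds 48)
shortest-cost path #3: 13→3→8→7 push 14 @ unit cost 25 (adds 350)
shortest-cost path #4: 13→9→14→5→7 push 5 @ unit cost 25 (adds 125)
total cost = 703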